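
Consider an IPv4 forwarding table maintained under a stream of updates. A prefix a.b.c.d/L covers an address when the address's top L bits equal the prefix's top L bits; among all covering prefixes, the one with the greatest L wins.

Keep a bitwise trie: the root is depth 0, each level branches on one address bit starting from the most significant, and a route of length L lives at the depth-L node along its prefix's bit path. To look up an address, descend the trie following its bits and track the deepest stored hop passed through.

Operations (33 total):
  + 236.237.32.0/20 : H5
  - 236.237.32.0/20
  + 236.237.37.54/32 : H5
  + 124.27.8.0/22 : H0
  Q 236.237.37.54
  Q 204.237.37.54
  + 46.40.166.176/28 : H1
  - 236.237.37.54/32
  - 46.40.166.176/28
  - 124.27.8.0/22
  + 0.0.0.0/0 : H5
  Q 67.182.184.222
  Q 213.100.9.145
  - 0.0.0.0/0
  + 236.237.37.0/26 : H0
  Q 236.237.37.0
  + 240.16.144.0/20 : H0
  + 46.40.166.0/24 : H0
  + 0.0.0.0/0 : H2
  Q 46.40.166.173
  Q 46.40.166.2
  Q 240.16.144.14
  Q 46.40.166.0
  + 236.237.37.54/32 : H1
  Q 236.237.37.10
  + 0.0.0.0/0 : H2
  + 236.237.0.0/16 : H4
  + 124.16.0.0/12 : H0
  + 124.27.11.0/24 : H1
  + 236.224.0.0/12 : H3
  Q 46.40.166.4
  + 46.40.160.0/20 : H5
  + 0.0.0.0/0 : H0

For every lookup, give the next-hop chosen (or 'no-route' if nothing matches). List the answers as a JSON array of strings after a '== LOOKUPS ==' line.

Trace:
  + 236.237.32.0/20 (H5) depth=20
  - 236.237.32.0/20 clear@20
  + 236.237.37.54/32 (H5) depth=32
  + 124.27.8.0/22 (H0) depth=22
  lookup 236.237.37.54: bits 11101100111011010010010100110110 walk d0:-→d1:-→d2:-→d3:-→d4:-→d5:-→d6:-→d7:-→d8:-→d9:-→d10:-→d11:-→d12:-→d13:-→d14:-→d15:-→d16:-→d17:-→d18:-→d19:-→d20:-→d21:-→d22:-→d23:-→d24:-→d25:-→d26:-→d27:-→d28:-→d29:-→d30:-→d31:-→d32:H5 -> H5
  lookup 204.237.37.54: bits 11 walk d0:-→d1:-→d2:- -> no-route
  + 46.40.166.176/28 (H1) depth=28
  - 236.237.37.54/32 clear@32
  - 46.40.166.176/28 clear@28
  - 124.27.8.0/22 clear@22
  + 0.0.0.0/0 (H5) depth=0
  lookup 67.182.184.222: bits 01 walk d0:H5→d1:-→d2:- -> H5
  lookup 213.100.9.145: bits 11 walk d0:H5→d1:-→d2:- -> H5
  - 0.0.0.0/0 clear@0
  + 236.237.37.0/26 (H0) depth=26
  lookup 236.237.37.0: bits 11101100111011010010010100 walk d0:-→d1:-→d2:-→d3:-→d4:-→d5:-→d6:-→d7:-→d8:-→d9:-→d10:-→d11:-→d12:-→d13:-→d14:-→d15:-→d16:-→d17:-→d18:-→d19:-→d20:-→d21:-→d22:-→d23:-→d24:-→d25:-→d26:H0 -> H0
  + 240.16.144.0/20 (H0) depth=20
  + 46.40.166.0/24 (H0) depth=24
  + 0.0.0.0/0 (H2) depth=0
  lookup 46.40.166.173: bits 001011100010100010100110101 walk d0:H2→d1:-→d2:-→d3:-→d4:-→d5:-→d6:-→d7:-→d8:-→d9:-→d10:-→d11:-→d12:-→d13:-→d14:-→d15:-→d16:-→d17:-→d18:-→d19:-→d20:-→d21:-→d22:-→d23:-→d24:H0→d25:-→d26:-→d27:- -> H0
  lookup 46.40.166.2: bits 001011100010100010100110 walk d0:H2→d1:-→d2:-→d3:-→d4:-→d5:-→d6:-→d7:-→d8:-→d9:-→d10:-→d11:-→d12:-→d13:-→d14:-→d15:-→d16:-→d17:-→d18:-→d19:-→d20:-→d21:-→d22:-→d23:-→d24:H0 -> H0
  lookup 240.16.144.14: bits 11110000000100001001 walk d0:H2→d1:-→d2:-→d3:-→d4:-→d5:-→d6:-→d7:-→d8:-→d9:-→d10:-→d11:-→d12:-→d13:-→d14:-→d15:-→d16:-→d17:-→d18:-→d19:-→d20:H0 -> H0
  lookup 46.40.166.0: bits 001011100010100010100110 walk d0:H2→d1:-→d2:-→d3:-→d4:-→d5:-→d6:-→d7:-→d8:-→d9:-→d10:-→d11:-→d12:-→d13:-→d14:-→d15:-→d16:-→d17:-→d18:-→d19:-→d20:-→d21:-→d22:-→d23:-→d24:H0 -> H0
  + 236.237.37.54/32 (H1) depth=32
  lookup 236.237.37.10: bits 11101100111011010010010100 walk d0:H2→d1:-→d2:-→d3:-→d4:-→d5:-→d6:-→d7:-→d8:-→d9:-→d10:-→d11:-→d12:-→d13:-→d14:-→d15:-→d16:-→d17:-→d18:-→d19:-→d20:-→d21:-→d22:-→d23:-→d24:-→d25:-→d26:H0 -> H0
  + 0.0.0.0/0 (H2) depth=0
  + 236.237.0.0/16 (H4) depth=16
  + 124.16.0.0/12 (H0) depth=12
  + 124.27.11.0/24 (H1) depth=24
  + 236.224.0.0/12 (H3) depth=12
  lookup 46.40.166.4: bits 001011100010100010100110 walk d0:H2→d1:-→d2:-→d3:-→d4:-→d5:-→d6:-→d7:-→d8:-→d9:-→d10:-→d11:-→d12:-→d13:-→d14:-→d15:-→d16:-→d17:-→d18:-→d19:-→d20:-→d21:-→d22:-→d23:-→d24:H0 -> H0
  + 46.40.160.0/20 (H5) depth=20
  + 0.0.0.0/0 (H0) depth=0

== LOOKUPS ==
["H5","no-route","H5","H5","H0","H0","H0","H0","H0","H0","H0"]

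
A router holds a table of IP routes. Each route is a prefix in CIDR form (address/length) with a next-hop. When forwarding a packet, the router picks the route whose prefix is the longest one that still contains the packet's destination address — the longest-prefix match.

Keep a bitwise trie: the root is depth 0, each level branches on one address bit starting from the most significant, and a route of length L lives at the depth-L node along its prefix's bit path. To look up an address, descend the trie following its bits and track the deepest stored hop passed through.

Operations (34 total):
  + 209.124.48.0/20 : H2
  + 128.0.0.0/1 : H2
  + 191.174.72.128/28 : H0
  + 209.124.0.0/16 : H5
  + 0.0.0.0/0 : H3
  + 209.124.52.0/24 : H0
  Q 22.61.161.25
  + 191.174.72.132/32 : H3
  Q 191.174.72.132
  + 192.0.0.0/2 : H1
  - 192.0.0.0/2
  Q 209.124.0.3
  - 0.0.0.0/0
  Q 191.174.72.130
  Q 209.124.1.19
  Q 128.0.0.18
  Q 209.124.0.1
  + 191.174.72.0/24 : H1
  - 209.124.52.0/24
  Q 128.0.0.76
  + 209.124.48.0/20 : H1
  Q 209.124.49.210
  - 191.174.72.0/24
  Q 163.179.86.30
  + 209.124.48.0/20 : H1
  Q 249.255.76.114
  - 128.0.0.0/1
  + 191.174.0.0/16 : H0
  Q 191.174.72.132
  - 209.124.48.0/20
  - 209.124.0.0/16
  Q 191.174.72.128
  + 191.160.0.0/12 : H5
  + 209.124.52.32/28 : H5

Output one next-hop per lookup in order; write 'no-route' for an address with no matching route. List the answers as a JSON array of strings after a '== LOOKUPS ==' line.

Process each operation:
  add 209.124.48.0/20 -> H2 at depth 20
  add 128.0.0.0/1 -> H2 at depth 1
  add 191.174.72.128/28 -> H0 at depth 28
  add 209.124.0.0/16 -> H5 at depth 16
  add 0.0.0.0/0 -> H3 at depth 0
  add 209.124.52.0/24 -> H0 at depth 24
  ? 22.61.161.25  path d0:H3  best=H3
  add 191.174.72.132/32 -> H3 at depth 32
  ? 191.174.72.132  path d0:H3→d1:H2→d2:-→d3:-→d4:-→d5:-→d6:-→d7:-→d8:-→d9:-→d10:-→d11:-→d12:-→d13:-→d14:-→d15:-→d16:-→d17:-→d18:-→d19:-→d20:-→d21:-→d22:-→d23:-→d24:-→d25:-→d26:-→d27:-→d28:H0→d29:-→d30:-→d31:-→d32:H3  best=H3
  add 192.0.0.0/2 -> H1 at depth 2
  del 192.0.0.0/2 (clear depth 2)
  ? 209.124.0.3  path d0:H3→d1:H2→d2:-→d3:-→d4:-→d5:-→d6:-→d7:-→d8:-→d9:-→d10:-→d11:-→d12:-→d13:-→d14:-→d15:-→d16:H5→d17:-→d18:-  best=H5
  del 0.0.0.0/0 (clear depth 0)
  ? 191.174.72.130  path d0:-→d1:H2→d2:-→d3:-→d4:-→d5:-→d6:-→d7:-→d8:-→d9:-→d10:-→d11:-→d12:-→d13:-→d14:-→d15:-→d16:-→d17:-→d18:-→d19:-→d20:-→d21:-→d22:-→d23:-→d24:-→d25:-→d26:-→d27:-→d28:H0→d29:-  best=H0
  ? 209.124.1.19  path d0:-→d1:H2→d2:-→d3:-→d4:-→d5:-→d6:-→d7:-→d8:-→d9:-→d10:-→d11:-→d12:-→d13:-→d14:-→d15:-→d16:H5→d17:-→d18:-  best=H5
  ? 128.0.0.18  path d0:-→d1:H2→d2:-  best=H2
  ? 209.124.0.1  path d0:-→d1:H2→d2:-→d3:-→d4:-→d5:-→d6:-→d7:-→d8:-→d9:-→d10:-→d11:-→d12:-→d13:-→d14:-→d15:-→d16:H5→d17:-→d18:-  best=H5
  add 191.174.72.0/24 -> H1 at depth 24
  del 209.124.52.0/24 (clear depth 24)
  ? 128.0.0.76  path d0:-→d1:H2→d2:-  best=H2
  add 209.124.48.0/20 -> H1 at depth 20
  ? 209.124.49.210  path d0:-→d1:H2→d2:-→d3:-→d4:-→d5:-→d6:-→d7:-→d8:-→d9:-→d10:-→d11:-→d12:-→d13:-→d14:-→d15:-→d16:H5→d17:-→d18:-→d19:-→d20:H1→d21:-  best=H1
  del 191.174.72.0/24 (clear depth 24)
  ? 163.179.86.30  path d0:-→d1:H2→d2:-→d3:-  best=H2
  add 209.124.48.0/20 -> H1 at depth 20
  ? 249.255.76.114  path d0:-→d1:H2→d2:-  best=H2
  del 128.0.0.0/1 (clear depth 1)
  add 191.174.0.0/16 -> H0 at depth 16
  ? 191.174.72.132  path d0:-→d1:-→d2:-→d3:-→d4:-→d5:-→d6:-→d7:-→d8:-→d9:-→d10:-→d11:-→d12:-→d13:-→d14:-→d15:-→d16:H0→d17:-→d18:-→d19:-→d20:-→d21:-→d22:-→d23:-→d24:-→d25:-→d26:-→d27:-→d28:H0→d29:-→d30:-→d31:-→d32:H3  best=H3
  del 209.124.48.0/20 (clear depth 20)
  del 209.124.0.0/16 (clear depth 16)
  ? 191.174.72.128  path d0:-→d1:-→d2:-→d3:-→d4:-→d5:-→d6:-→d7:-→d8:-→d9:-→d10:-→d11:-→d12:-→d13:-→d14:-→d15:-→d16:H0→d17:-→d18:-→d19:-→d20:-→d21:-→d22:-→d23:-→d24:-→d25:-→d26:-→d27:-→d28:H0→d29:-  best=H0
  add 191.160.0.0/12 -> H5 at depth 12
  add 209.124.52.32/28 -> H5 at depth 28

== LOOKUPS ==
["H3","H3","H5","H0","H5","H2","H5","H2","H1","H2","H2","H3","H0"]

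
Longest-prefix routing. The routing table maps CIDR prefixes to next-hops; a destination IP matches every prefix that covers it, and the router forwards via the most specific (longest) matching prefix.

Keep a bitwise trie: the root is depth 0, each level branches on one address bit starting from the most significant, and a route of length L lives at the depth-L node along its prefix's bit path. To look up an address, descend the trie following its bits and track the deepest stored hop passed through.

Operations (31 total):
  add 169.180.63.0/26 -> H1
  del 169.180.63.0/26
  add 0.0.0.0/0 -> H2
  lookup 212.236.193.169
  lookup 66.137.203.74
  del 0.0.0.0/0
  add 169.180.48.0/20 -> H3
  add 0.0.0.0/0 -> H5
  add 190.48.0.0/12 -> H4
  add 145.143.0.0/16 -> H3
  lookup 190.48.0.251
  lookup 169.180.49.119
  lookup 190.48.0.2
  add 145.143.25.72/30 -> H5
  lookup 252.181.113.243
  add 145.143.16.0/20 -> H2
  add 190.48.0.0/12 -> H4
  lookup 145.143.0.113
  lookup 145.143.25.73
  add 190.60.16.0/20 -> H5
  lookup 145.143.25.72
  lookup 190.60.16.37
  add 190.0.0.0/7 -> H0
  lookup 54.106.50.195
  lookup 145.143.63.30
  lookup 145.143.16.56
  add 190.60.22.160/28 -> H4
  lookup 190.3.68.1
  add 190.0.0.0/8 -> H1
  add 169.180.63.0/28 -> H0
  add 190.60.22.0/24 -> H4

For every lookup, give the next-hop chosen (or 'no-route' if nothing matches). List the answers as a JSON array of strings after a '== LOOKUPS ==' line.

Apply in order:
  add 169.180.63.0/26 -> H1 at depth 26
  del 169.180.63.0/26 (clear depth 26)
  add 0.0.0.0/0 -> H2 at depth 0
  Q 212.236.193.169: descend 1 ; hops seen [H2] ; pick H2
  Q 66.137.203.74: descend ε ; hops seen [H2] ; pick H2
  del 0.0.0.0/0 (clear depth 0)
  add 169.180.48.0/20 -> H3 at depth 20
  add 0.0.0.0/0 -> H5 at depth 0
  add 190.48.0.0/12 -> H4 at depth 12
  add 145.143.0.0/16 -> H3 at depth 16
  Q 190.48.0.251: descend 101111100011 ; hops seen [H5,H4] ; pick H4
  Q 169.180.49.119: descend 10101001101101000011 ; hops seen [H5,H3] ; pick H3
  Q 190.48.0.2: descend 101111100011 ; hops seen [H5,H4] ; pick H4
  add 145.143.25.72/30 -> H5 at depth 30
  Q 252.181.113.243: descend 1 ; hops seen [H5] ; pick H5
  add 145.143.16.0/20 -> H2 at depth 20
  add 190.48.0.0/12 -> H4 at depth 12
  Q 145.143.0.113: descend 1001000110001111000 ; hops seen [H5,H3] ; pick H3
  Q 145.143.25.73: descend 100100011000111100011001010010 ; hops seen [H5,H3,H2,H5] ; pick H5
  add 190.60.16.0/20 -> H5 at depth 20
  Q 145.143.25.72: descend 100100011000111100011001010010 ; hops seen [H5,H3,H2,H5] ; pick H5
  Q 190.60.16.37: descend 10111110001111000001 ; hops seen [H5,H4,H5] ; pick H5
  add 190.0.0.0/7 -> H0 at depth 7
  Q 54.106.50.195: descend ε ; hops seen [H5] ; pick H5
  Q 145.143.63.30: descend 100100011000111100 ; hops seen [H5,H3] ; pick H3
  Q 145.143.16.56: descend 10010001100011110001 ; hops seen [H5,H3,H2] ; pick H2
  add 190.60.22.160/28 -> H4 at depth 28
  Q 190.3.68.1: descend 1011111000 ; hops seen [H5,H0] ; pick H0
  add 190.0.0.0/8 -> H1 at depth 8
  add 169.180.63.0/28 -> H0 at depth 28
  add 190.60.22.0/24 -> H4 at depth 24

== LOOKUPS ==
["H2","H2","H4","H3","H4","H5","H3","H5","H5","H5","H5","H3","H2","H0"]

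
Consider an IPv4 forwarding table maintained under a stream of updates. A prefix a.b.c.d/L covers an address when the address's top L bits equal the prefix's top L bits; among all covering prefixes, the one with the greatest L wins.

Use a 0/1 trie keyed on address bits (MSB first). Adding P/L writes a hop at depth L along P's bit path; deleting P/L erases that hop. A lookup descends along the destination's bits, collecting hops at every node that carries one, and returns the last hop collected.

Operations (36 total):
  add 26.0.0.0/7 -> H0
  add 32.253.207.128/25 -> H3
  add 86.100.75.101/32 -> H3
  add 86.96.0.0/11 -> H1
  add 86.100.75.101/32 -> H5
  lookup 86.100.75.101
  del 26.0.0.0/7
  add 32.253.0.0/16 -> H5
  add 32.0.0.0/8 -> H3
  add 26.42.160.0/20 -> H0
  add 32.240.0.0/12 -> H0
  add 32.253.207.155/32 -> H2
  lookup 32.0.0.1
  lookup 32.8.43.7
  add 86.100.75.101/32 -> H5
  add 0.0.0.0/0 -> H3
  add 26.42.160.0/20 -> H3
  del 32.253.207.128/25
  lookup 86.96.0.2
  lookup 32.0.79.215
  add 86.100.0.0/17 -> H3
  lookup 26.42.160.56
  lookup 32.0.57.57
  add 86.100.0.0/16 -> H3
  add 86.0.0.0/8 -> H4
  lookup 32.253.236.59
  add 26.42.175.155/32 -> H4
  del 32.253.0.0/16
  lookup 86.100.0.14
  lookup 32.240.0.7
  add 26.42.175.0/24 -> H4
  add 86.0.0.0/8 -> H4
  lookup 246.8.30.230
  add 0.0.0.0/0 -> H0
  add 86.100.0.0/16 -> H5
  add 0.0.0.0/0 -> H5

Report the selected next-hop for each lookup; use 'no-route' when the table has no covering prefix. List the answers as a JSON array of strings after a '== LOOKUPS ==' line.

Apply in order:
  + 26.0.0.0/7 (H0) depth=7
  + 32.253.207.128/25 (H3) depth=25
  + 86.100.75.101/32 (H3) depth=32
  + 86.96.0.0/11 (H1) depth=11
  + 86.100.75.101/32 (H5) depth=32
  ? 86.100.75.101  path d0:-→d1:-→d2:-→d3:-→d4:-→d5:-→d6:-→d7:-→d8:-→d9:-→d10:-→d11:H1→d12:-→d13:-→d14:-→d15:-→d16:-→d17:-→d18:-→d19:-→d20:-→d21:-→d22:-→d23:-→d24:-→d25:-→d26:-→d27:-→d28:-→d29:-→d30:-→d31:-→d32:H5  best=H5
  del 26.0.0.0/7 (clear depth 7)
  + 32.253.0.0/16 (H5) depth=16
  + 32.0.0.0/8 (H3) depth=8
  + 26.42.160.0/20 (H0) depth=20
  + 32.240.0.0/12 (H0) depth=12
  + 32.253.207.155/32 (H2) depth=32
  ? 32.0.0.1  path d0:-→d1:-→d2:-→d3:-→d4:-→d5:-→d6:-→d7:-→d8:H3  best=H3
  ? 32.8.43.7  path d0:-→d1:-→d2:-→d3:-→d4:-→d5:-→d6:-→d7:-→d8:H3  best=H3
  + 86.100.75.101/32 (H5) depth=32
  + 0.0.0.0/0 (H3) depth=0
  + 26.42.160.0/20 (H3) depth=20
  del 32.253.207.128/25 (clear depth 25)
  ? 86.96.0.2  path d0:H3→d1:-→d2:-→d3:-→d4:-→d5:-→d6:-→d7:-→d8:-→d9:-→d10:-→d11:H1→d12:-→d13:-  best=H1
  ? 32.0.79.215  path d0:H3→d1:-→d2:-→d3:-→d4:-→d5:-→d6:-→d7:-→d8:H3  best=H3
  + 86.100.0.0/17 (H3) depth=17
  ? 26.42.160.56  path d0:H3→d1:-→d2:-→d3:-→d4:-→d5:-→d6:-→d7:-→d8:-→d9:-→d10:-→d11:-→d12:-→d13:-→d14:-→d15:-→d16:-→d17:-→d18:-→d19:-→d20:H3  best=H3
  ? 32.0.57.57  path d0:H3→d1:-→d2:-→d3:-→d4:-→d5:-→d6:-→d7:-→d8:H3  best=H3
  + 86.100.0.0/16 (H3) depth=16
  + 86.0.0.0/8 (H4) depth=8
  ? 32.253.236.59  path d0:H3→d1:-→d2:-→d3:-→d4:-→d5:-→d6:-→d7:-→d8:H3→d9:-→d10:-→d11:-→d12:H0→d13:-→d14:-→d15:-→d16:H5→d17:-→d18:-  best=H5
  + 26.42.175.155/32 (H4) depth=32
  del 32.253.0.0/16 (clear depth 16)
  ? 86.100.0.14  path d0:H3→d1:-→d2:-→d3:-→d4:-→d5:-→d6:-→d7:-→d8:H4→d9:-→d10:-→d11:H1→d12:-→d13:-→d14:-→d15:-→d16:H3→d17:H3  best=H3
  ? 32.240.0.7  path d0:H3→d1:-→d2:-→d3:-→d4:-→d5:-→d6:-→d7:-→d8:H3→d9:-→d10:-→d11:-→d12:H0  best=H0
  + 26.42.175.0/24 (H4) depth=24
  + 86.0.0.0/8 (H4) depth=8
  ? 246.8.30.230  path d0:H3  best=H3
  + 0.0.0.0/0 (H0) depth=0
  + 86.100.0.0/16 (H5) depth=16
  + 0.0.0.0/0 (H5) depth=0

== LOOKUPS ==
["H5","H3","H3","H1","H3","H3","H3","H5","H3","H0","H3"]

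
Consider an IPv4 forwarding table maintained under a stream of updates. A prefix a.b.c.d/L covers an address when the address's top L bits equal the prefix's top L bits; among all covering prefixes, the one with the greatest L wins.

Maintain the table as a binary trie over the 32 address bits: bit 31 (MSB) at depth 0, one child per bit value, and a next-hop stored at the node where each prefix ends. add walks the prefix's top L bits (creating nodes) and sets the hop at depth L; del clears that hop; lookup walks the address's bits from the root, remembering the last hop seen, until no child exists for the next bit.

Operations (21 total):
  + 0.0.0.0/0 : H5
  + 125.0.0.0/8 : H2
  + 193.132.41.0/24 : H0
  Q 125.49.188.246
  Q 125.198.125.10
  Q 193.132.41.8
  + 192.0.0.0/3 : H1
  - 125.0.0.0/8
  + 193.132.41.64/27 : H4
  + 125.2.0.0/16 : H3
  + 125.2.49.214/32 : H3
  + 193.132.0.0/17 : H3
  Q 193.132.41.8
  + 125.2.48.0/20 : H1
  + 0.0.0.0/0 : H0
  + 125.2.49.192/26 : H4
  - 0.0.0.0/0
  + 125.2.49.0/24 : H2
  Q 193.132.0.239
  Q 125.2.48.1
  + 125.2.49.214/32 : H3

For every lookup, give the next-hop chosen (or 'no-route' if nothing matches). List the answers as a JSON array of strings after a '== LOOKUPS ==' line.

Trace:
  + 0.0.0.0/0 (H5) depth=0
  + 125.0.0.0/8 (H2) depth=8
  + 193.132.41.0/24 (H0) depth=24
  lookup 125.49.188.246: bits 01111101 walk d0:H5→d1:-→d2:-→d3:-→d4:-→d5:-→d6:-→d7:-→d8:H2 -> H2
  lookup 125.198.125.10: bits 01111101 walk d0:H5→d1:-→d2:-→d3:-→d4:-→d5:-→d6:-→d7:-→d8:H2 -> H2
  lookup 193.132.41.8: bits 110000011000010000101001 walk d0:H5→d1:-→d2:-→d3:-→d4:-→d5:-→d6:-→d7:-→d8:-→d9:-→d10:-→d11:-→d12:-→d13:-→d14:-→d15:-→d16:-→d17:-→d18:-→d19:-→d20:-→d21:-→d22:-→d23:-→d24:H0 -> H0
  + 192.0.0.0/3 (H1) depth=3
  - 125.0.0.0/8 clear@8
  + 193.132.41.64/27 (H4) depth=27
  + 125.2.0.0/16 (H3) depth=16
  + 125.2.49.214/32 (H3) depth=32
  + 193.132.0.0/17 (H3) depth=17
  lookup 193.132.41.8: bits 1100000110000100001010010 walk d0:H5→d1:-→d2:-→d3:H1→d4:-→d5:-→d6:-→d7:-→d8:-→d9:-→d10:-→d11:-→d12:-→d13:-→d14:-→d15:-→d16:-→d17:H3→d18:-→d19:-→d20:-→d21:-→d22:-→d23:-→d24:H0→d25:- -> H0
  + 125.2.48.0/20 (H1) depth=20
  + 0.0.0.0/0 (H0) depth=0
  + 125.2.49.192/26 (H4) depth=26
  - 0.0.0.0/0 clear@0
  + 125.2.49.0/24 (H2) depth=24
  lookup 193.132.0.239: bits 110000011000010000 walk d0:-→d1:-→d2:-→d3:H1→d4:-→d5:-→d6:-→d7:-→d8:-→d9:-→d10:-→d11:-→d12:-→d13:-→d14:-→d15:-→d16:-→d17:H3→d18:- -> H3
  lookup 125.2.48.1: bits 01111101000000100011000 walk d0:-→d1:-→d2:-→d3:-→d4:-→d5:-→d6:-→d7:-→d8:-→d9:-→d10:-→d11:-→d12:-→d13:-→d14:-→d15:-→d16:H3→d17:-→d18:-→d19:-→d20:H1→d21:-→d22:-→d23:- -> H1
  + 125.2.49.214/32 (H3) depth=32

== LOOKUPS ==
["H2","H2","H0","H0","H3","H1"]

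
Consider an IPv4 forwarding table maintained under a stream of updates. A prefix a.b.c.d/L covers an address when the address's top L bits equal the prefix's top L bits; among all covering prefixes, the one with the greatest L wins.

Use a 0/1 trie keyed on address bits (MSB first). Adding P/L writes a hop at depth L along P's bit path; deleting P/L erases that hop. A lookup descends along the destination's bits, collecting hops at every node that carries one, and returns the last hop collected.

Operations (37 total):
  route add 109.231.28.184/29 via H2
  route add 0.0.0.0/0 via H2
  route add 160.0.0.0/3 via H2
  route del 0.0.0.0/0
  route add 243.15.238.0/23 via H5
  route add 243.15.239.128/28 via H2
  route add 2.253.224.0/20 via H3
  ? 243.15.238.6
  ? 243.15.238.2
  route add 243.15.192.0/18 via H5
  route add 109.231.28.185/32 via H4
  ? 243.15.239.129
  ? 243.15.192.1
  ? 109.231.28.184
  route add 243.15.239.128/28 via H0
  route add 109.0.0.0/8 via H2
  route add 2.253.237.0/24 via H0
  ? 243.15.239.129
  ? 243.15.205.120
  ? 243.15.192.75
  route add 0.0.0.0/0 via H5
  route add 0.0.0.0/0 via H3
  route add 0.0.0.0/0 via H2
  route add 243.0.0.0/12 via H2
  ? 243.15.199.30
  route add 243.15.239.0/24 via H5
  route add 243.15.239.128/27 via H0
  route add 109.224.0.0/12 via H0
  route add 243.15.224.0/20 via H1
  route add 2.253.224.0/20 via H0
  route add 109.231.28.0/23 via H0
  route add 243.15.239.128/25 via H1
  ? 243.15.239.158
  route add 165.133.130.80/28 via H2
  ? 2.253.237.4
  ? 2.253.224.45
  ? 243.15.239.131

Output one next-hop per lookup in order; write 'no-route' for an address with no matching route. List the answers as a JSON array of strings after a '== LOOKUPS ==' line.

Apply in order:
  add 109.231.28.184/29 -> H2 at depth 29
  add 0.0.0.0/0 -> H2 at depth 0
  add 160.0.0.0/3 -> H2 at depth 3
  del 0.0.0.0/0 (clear depth 0)
  add 243.15.238.0/23 -> H5 at depth 23
  add 243.15.239.128/28 -> H2 at depth 28
  add 2.253.224.0/20 -> H3 at depth 20
  ? 243.15.238.6  path d0:-→d1:-→d2:-→d3:-→d4:-→d5:-→d6:-→d7:-→d8:-→d9:-→d10:-→d11:-→d12:-→d13:-→d14:-→d15:-→d16:-→d17:-→d18:-→d19:-→d20:-→d21:-→d22:-→d23:H5  best=H5
  ? 243.15.238.2  path d0:-→d1:-→d2:-→d3:-→d4:-→d5:-→d6:-→d7:-→d8:-→d9:-→d10:-→d11:-→d12:-→d13:-→d14:-→d15:-→d16:-→d17:-→d18:-→d19:-→d20:-→d21:-→d22:-→d23:H5  best=H5
  add 243.15.192.0/18 -> H5 at depth 18
  add 109.231.28.185/32 -> H4 at depth 32
  ? 243.15.239.129  path d0:-→d1:-→d2:-→d3:-→d4:-→d5:-→d6:-→d7:-→d8:-→d9:-→d10:-→d11:-→d12:-→d13:-→d14:-→d15:-→d16:-→d17:-→d18:H5→d19:-→d20:-→d21:-→d22:-→d23:H5→d24:-→d25:-→d26:-→d27:-→d28:H2  best=H2
  ? 243.15.192.1  path d0:-→d1:-→d2:-→d3:-→d4:-→d5:-→d6:-→d7:-→d8:-→d9:-→d10:-→d11:-→d12:-→d13:-→d14:-→d15:-→d16:-→d17:-→d18:H5  best=H5
  ? 109.231.28.184  path d0:-→d1:-→d2:-→d3:-→d4:-→d5:-→d6:-→d7:-→d8:-→d9:-→d10:-→d11:-→d12:-→d13:-→d14:-→d15:-→d16:-→d17:-→d18:-→d19:-→d20:-→d21:-→d22:-→d23:-→d24:-→d25:-→d26:-→d27:-→d28:-→d29:H2→d30:-→d31:-  best=H2
  add 243.15.239.128/28 -> H0 at depth 28
  add 109.0.0.0/8 -> H2 at depth 8
  add 2.253.237.0/24 -> H0 at depth 24
  ? 243.15.239.129  path d0:-→d1:-→d2:-→d3:-→d4:-→d5:-→d6:-→d7:-→d8:-→d9:-→d10:-→d11:-→d12:-→d13:-→d14:-→d15:-→d16:-→d17:-→d18:H5→d19:-→d20:-→d21:-→d22:-→d23:H5→d24:-→d25:-→d26:-→d27:-→d28:H0  best=H0
  ? 243.15.205.120  path d0:-→d1:-→d2:-→d3:-→d4:-→d5:-→d6:-→d7:-→d8:-→d9:-→d10:-→d11:-→d12:-→d13:-→d14:-→d15:-→d16:-→d17:-→d18:H5  best=H5
  ? 243.15.192.75  path d0:-→d1:-→d2:-→d3:-→d4:-→d5:-→d6:-→d7:-→d8:-→d9:-→d10:-→d11:-→d12:-→d13:-→d14:-→d15:-→d16:-→d17:-→d18:H5  best=H5
  add 0.0.0.0/0 -> H5 at depth 0
  add 0.0.0.0/0 -> H3 at depth 0
  add 0.0.0.0/0 -> H2 at depth 0
  add 243.0.0.0/12 -> H2 at depth 12
  ? 243.15.199.30  path d0:H2→d1:-→d2:-→d3:-→d4:-→d5:-→d6:-→d7:-→d8:-→d9:-→d10:-→d11:-→d12:H2→d13:-→d14:-→d15:-→d16:-→d17:-→d18:H5  best=H5
  add 243.15.239.0/24 -> H5 at depth 24
  add 243.15.239.128/27 -> H0 at depth 27
  add 109.224.0.0/12 -> H0 at depth 12
  add 243.15.224.0/20 -> H1 at depth 20
  add 2.253.224.0/20 -> H0 at depth 20
  add 109.231.28.0/23 -> H0 at depth 23
  add 243.15.239.128/25 -> H1 at depth 25
  ? 243.15.239.158  path d0:H2→d1:-→d2:-→d3:-→d4:-→d5:-→d6:-→d7:-→d8:-→d9:-→d10:-→d11:-→d12:H2→d13:-→d14:-→d15:-→d16:-→d17:-→d18:H5→d19:-→d20:H1→d21:-→d22:-→d23:H5→d24:H5→d25:H1→d26:-→d27:H0  best=H0
  add 165.133.130.80/28 -> H2 at depth 28
  ? 2.253.237.4  path d0:H2→d1:-→d2:-→d3:-→d4:-→d5:-→d6:-→d7:-→d8:-→d9:-→d10:-→d11:-→d12:-→d13:-→d14:-→d15:-→d16:-→d17:-→d18:-→d19:-→d20:H0→d21:-→d22:-→d23:-→d24:H0  best=H0
  ? 2.253.224.45  path d0:H2→d1:-→d2:-→d3:-→d4:-→d5:-→d6:-→d7:-→d8:-→d9:-→d10:-→d11:-→d12:-→d13:-→d14:-→d15:-→d16:-→d17:-→d18:-→d19:-→d20:H0  best=H0
  ? 243.15.239.131  path d0:H2→d1:-→d2:-→d3:-→d4:-→d5:-→d6:-→d7:-→d8:-→d9:-→d10:-→d11:-→d12:H2→d13:-→d14:-→d15:-→d16:-→d17:-→d18:H5→d19:-→d20:H1→d21:-→d22:-→d23:H5→d24:H5→d25:H1→d26:-→d27:H0→d28:H0  best=H0

== LOOKUPS ==
["H5","H5","H2","H5","H2","H0","H5","H5","H5","H0","H0","H0","H0"]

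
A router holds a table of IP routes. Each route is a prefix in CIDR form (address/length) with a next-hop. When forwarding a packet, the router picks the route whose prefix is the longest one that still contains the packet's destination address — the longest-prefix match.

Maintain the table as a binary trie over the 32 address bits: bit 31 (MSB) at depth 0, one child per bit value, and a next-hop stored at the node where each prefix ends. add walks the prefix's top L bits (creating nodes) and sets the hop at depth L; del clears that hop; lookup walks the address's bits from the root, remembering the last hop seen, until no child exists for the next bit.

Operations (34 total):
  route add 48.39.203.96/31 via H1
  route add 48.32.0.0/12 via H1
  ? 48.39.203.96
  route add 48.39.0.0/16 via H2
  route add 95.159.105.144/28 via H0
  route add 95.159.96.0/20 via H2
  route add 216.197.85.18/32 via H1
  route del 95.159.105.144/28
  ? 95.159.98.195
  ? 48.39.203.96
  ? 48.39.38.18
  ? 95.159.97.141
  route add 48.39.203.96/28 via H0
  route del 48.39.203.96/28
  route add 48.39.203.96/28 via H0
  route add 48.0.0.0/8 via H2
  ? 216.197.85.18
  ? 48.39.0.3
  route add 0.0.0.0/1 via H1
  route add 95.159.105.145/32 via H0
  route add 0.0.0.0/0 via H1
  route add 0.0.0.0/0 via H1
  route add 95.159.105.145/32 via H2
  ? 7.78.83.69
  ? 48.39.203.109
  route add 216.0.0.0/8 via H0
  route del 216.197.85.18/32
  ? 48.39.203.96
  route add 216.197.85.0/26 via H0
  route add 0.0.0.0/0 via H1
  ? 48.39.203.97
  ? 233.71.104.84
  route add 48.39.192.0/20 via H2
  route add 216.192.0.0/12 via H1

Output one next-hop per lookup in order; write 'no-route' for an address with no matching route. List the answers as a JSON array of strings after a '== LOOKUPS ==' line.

Process each operation:
  add 48.39.203.96/31 -> H1 at depth 31
  add 48.32.0.0/12 -> H1 at depth 12
  Q 48.39.203.96: descend 0011000000100111110010110110000 ; hops seen [H1,H1] ; pick H1
  add 48.39.0.0/16 -> H2 at depth 16
  add 95.159.105.144/28 -> H0 at depth 28
  add 95.159.96.0/20 -> H2 at depth 20
  add 216.197.85.18/32 -> H1 at depth 32
  del 95.159.105.144/28 (clear depth 28)
  Q 95.159.98.195: descend 01011111100111110110 ; hops seen [H2] ; pick H2
  Q 48.39.203.96: descend 0011000000100111110010110110000 ; hops seen [H1,H2,H1] ; pick H1
  Q 48.39.38.18: descend 0011000000100111 ; hops seen [H1,H2] ; pick H2
  Q 95.159.97.141: descend 01011111100111110110 ; hops seen [H2] ; pick H2
  add 48.39.203.96/28 -> H0 at depth 28
  del 48.39.203.96/28 (clear depth 28)
  add 48.39.203.96/28 -> H0 at depth 28
  add 48.0.0.0/8 -> H2 at depth 8
  Q 216.197.85.18: descend 11011000110001010101010100010010 ; hops seen [H1] ; pick H1
  Q 48.39.0.3: descend 0011000000100111 ; hops seen [H2,H1,H2] ; pick H2
  add 0.0.0.0/1 -> H1 at depth 1
  add 95.159.105.145/32 -> H0 at depth 32
  add 0.0.0.0/0 -> H1 at depth 0
  add 0.0.0.0/0 -> H1 at depth 0
  add 95.159.105.145/32 -> H2 at depth 32
  Q 7.78.83.69: descend 00 ; hops seen [H1,H1] ; pick H1
  Q 48.39.203.109: descend 0011000000100111110010110110 ; hops seen [H1,H1,H2,H1,H2,H0] ; pick H0
  add 216.0.0.0/8 -> H0 at depth 8
  del 216.197.85.18/32 (clear depth 32)
  Q 48.39.203.96: descend 0011000000100111110010110110000 ; hops seen [H1,H1,H2,H1,H2,H0,H1] ; pick H1
  add 216.197.85.0/26 -> H0 at depth 26
  add 0.0.0.0/0 -> H1 at depth 0
  Q 48.39.203.97: descend 0011000000100111110010110110000 ; hops seen [H1,H1,H2,H1,H2,H0,H1] ; pick H1
  Q 233.71.104.84: descend 11 ; hops seen [H1] ; pick H1
  add 48.39.192.0/20 -> H2 at depth 20
  add 216.192.0.0/12 -> H1 at depth 12

== LOOKUPS ==
["H1","H2","H1","H2","H2","H1","H2","H1","H0","H1","H1","H1"]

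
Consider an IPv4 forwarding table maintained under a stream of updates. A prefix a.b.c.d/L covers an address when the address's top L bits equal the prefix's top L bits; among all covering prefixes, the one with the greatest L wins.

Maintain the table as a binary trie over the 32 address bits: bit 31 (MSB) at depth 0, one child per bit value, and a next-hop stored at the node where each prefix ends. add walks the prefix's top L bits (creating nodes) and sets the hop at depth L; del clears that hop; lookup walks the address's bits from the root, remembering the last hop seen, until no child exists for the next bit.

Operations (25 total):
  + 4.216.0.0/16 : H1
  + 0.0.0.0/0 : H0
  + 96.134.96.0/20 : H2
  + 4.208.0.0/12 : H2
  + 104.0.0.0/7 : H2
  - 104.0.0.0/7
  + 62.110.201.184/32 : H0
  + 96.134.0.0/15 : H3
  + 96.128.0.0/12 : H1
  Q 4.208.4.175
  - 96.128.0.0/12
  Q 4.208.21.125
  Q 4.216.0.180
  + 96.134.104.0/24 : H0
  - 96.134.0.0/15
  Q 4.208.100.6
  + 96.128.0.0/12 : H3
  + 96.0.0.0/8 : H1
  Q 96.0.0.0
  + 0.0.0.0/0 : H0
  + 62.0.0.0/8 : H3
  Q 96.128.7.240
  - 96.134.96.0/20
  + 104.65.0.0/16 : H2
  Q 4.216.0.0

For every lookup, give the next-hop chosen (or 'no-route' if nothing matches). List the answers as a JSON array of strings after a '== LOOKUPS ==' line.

Process each operation:
  add 4.216.0.0/16 -> H1 at depth 16
  add 0.0.0.0/0 -> H0 at depth 0
  add 96.134.96.0/20 -> H2 at depth 20
  add 4.208.0.0/12 -> H2 at depth 12
  add 104.0.0.0/7 -> H2 at depth 7
  del 104.0.0.0/7 (clear depth 7)
  add 62.110.201.184/32 -> H0 at depth 32
  add 96.134.0.0/15 -> H3 at depth 15
  add 96.128.0.0/12 -> H1 at depth 12
  ? 4.208.4.175  path d0:H0→d1:-→d2:-→d3:-→d4:-→d5:-→d6:-→d7:-→d8:-→d9:-→d10:-→d11:-→d12:H2  best=H2
  del 96.128.0.0/12 (clear depth 12)
  ? 4.208.21.125  path d0:H0→d1:-→d2:-→d3:-→d4:-→d5:-→d6:-→d7:-→d8:-→d9:-→d10:-→d11:-→d12:H2  best=H2
  ? 4.216.0.180  path d0:H0→d1:-→d2:-→d3:-→d4:-→d5:-→d6:-→d7:-→d8:-→d9:-→d10:-→d11:-→d12:H2→d13:-→d14:-→d15:-→d16:H1  best=H1
  add 96.134.104.0/24 -> H0 at depth 24
  del 96.134.0.0/15 (clear depth 15)
  ? 4.208.100.6  path d0:H0→d1:-→d2:-→d3:-→d4:-→d5:-→d6:-→d7:-→d8:-→d9:-→d10:-→d11:-→d12:H2  best=H2
  add 96.128.0.0/12 -> H3 at depth 12
  add 96.0.0.0/8 -> H1 at depth 8
  ? 96.0.0.0  path d0:H0→d1:-→d2:-→d3:-→d4:-→d5:-→d6:-→d7:-→d8:H1  best=H1
  add 0.0.0.0/0 -> H0 at depth 0
  add 62.0.0.0/8 -> H3 at depth 8
  ? 96.128.7.240  path d0:H0→d1:-→d2:-→d3:-→d4:-→d5:-→d6:-→d7:-→d8:H1→d9:-→d10:-→d11:-→d12:H3→d13:-  best=H3
  del 96.134.96.0/20 (clear depth 20)
  add 104.65.0.0/16 -> H2 at depth 16
  ? 4.216.0.0  path d0:H0→d1:-→d2:-→d3:-→d4:-→d5:-→d6:-→d7:-→d8:-→d9:-→d10:-→d11:-→d12:H2→d13:-→d14:-→d15:-→d16:H1  best=H1

== LOOKUPS ==
["H2","H2","H1","H2","H1","H3","H1"]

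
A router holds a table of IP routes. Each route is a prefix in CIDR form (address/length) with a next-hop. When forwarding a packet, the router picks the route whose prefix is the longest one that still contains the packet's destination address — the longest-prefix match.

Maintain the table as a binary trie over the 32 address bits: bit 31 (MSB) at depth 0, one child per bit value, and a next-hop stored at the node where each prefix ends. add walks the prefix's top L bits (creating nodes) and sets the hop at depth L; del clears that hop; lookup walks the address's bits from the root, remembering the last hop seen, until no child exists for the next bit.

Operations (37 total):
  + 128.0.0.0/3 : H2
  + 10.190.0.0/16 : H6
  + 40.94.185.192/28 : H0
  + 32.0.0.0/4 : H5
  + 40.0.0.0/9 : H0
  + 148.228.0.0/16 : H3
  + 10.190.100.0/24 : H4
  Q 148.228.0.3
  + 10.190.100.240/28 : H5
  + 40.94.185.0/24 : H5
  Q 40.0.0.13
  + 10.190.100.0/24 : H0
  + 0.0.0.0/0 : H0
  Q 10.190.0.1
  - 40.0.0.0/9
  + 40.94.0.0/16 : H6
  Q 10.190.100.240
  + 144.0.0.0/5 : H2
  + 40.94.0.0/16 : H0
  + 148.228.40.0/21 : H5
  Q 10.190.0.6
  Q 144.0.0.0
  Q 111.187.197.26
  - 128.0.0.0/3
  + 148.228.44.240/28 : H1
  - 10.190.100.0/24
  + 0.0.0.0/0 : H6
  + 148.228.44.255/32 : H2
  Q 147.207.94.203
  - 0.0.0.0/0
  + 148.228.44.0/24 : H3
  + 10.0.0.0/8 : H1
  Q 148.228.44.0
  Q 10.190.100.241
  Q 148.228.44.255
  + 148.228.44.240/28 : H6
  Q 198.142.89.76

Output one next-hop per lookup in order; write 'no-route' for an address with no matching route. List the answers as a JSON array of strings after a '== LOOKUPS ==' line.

Apply in order:
  + 128.0.0.0/3 (H2) depth=3
  + 10.190.0.0/16 (H6) depth=16
  + 40.94.185.192/28 (H0) depth=28
  + 32.0.0.0/4 (H5) depth=4
  + 40.0.0.0/9 (H0) depth=9
  + 148.228.0.0/16 (H3) depth=16
  + 10.190.100.0/24 (H4) depth=24
  lookup 148.228.0.3: bits 1001010011100100 walk d0:-→d1:-→d2:-→d3:H2→d4:-→d5:-→d6:-→d7:-→d8:-→d9:-→d10:-→d11:-→d12:-→d13:-→d14:-→d15:-→d16:H3 -> H3
  + 10.190.100.240/28 (H5) depth=28
  + 40.94.185.0/24 (H5) depth=24
  lookup 40.0.0.13: bits 001010000 walk d0:-→d1:-→d2:-→d3:-→d4:H5→d5:-→d6:-→d7:-→d8:-→d9:H0 -> H0
  + 10.190.100.0/24 (H0) depth=24
  + 0.0.0.0/0 (H0) depth=0
  lookup 10.190.0.1: bits 00001010101111100 walk d0:H0→d1:-→d2:-→d3:-→d4:-→d5:-→d6:-→d7:-→d8:-→d9:-→d10:-→d11:-→d12:-→d13:-→d14:-→d15:-→d16:H6→d17:- -> H6
  del 40.0.0.0/9 (clear depth 9)
  + 40.94.0.0/16 (H6) depth=16
  lookup 10.190.100.240: bits 0000101010111110011001001111 walk d0:H0→d1:-→d2:-→d3:-→d4:-→d5:-→d6:-→d7:-→d8:-→d9:-→d10:-→d11:-→d12:-→d13:-→d14:-→d15:-→d16:H6→d17:-→d18:-→d19:-→d20:-→d21:-→d22:-→d23:-→d24:H0→d25:-→d26:-→d27:-→d28:H5 -> H5
  + 144.0.0.0/5 (H2) depth=5
  + 40.94.0.0/16 (H0) depth=16
  + 148.228.40.0/21 (H5) depth=21
  lookup 10.190.0.6: bits 00001010101111100 walk d0:H0→d1:-→d2:-→d3:-→d4:-→d5:-→d6:-→d7:-→d8:-→d9:-→d10:-→d11:-→d12:-→d13:-→d14:-→d15:-→d16:H6→d17:- -> H6
  lookup 144.0.0.0: bits 10010 walk d0:H0→d1:-→d2:-→d3:H2→d4:-→d5:H2 -> H2
  lookup 111.187.197.26: bits 0 walk d0:H0→d1:- -> H0
  del 128.0.0.0/3 (clear depth 3)
  + 148.228.44.240/28 (H1) depth=28
  del 10.190.100.0/24 (clear depth 24)
  + 0.0.0.0/0 (H6) depth=0
  + 148.228.44.255/32 (H2) depth=32
  lookup 147.207.94.203: bits 10010 walk d0:H6→d1:-→d2:-→d3:-→d4:-→d5:H2 -> H2
  del 0.0.0.0/0 (clear depth 0)
  + 148.228.44.0/24 (H3) depth=24
  + 10.0.0.0/8 (H1) depth=8
  lookup 148.228.44.0: bits 100101001110010000101100 walk d0:-→d1:-→d2:-→d3:-→d4:-→d5:H2→d6:-→d7:-→d8:-→d9:-→d10:-→d11:-→d12:-→d13:-→d14:-→d15:-→d16:H3→d17:-→d18:-→d19:-→d20:-→d21:H5→d22:-→d23:-→d24:H3 -> H3
  lookup 10.190.100.241: bits 0000101010111110011001001111 walk d0:-→d1:-→d2:-→d3:-→d4:-→d5:-→d6:-→d7:-→d8:H1→d9:-→d10:-→d11:-→d12:-→d13:-→d14:-→d15:-→d16:H6→d17:-→d18:-→d19:-→d20:-→d21:-→d22:-→d23:-→d24:-→d25:-→d26:-→d27:-→d28:H5 -> H5
  lookup 148.228.44.255: bits 10010100111001000010110011111111 walk d0:-→d1:-→d2:-→d3:-→d4:-→d5:H2→d6:-→d7:-→d8:-→d9:-→d10:-→d11:-→d12:-→d13:-→d14:-→d15:-→d16:H3→d17:-→d18:-→d19:-→d20:-→d21:H5→d22:-→d23:-→d24:H3→d25:-→d26:-→d27:-→d28:H1→d29:-→d30:-→d31:-→d32:H2 -> H2
  + 148.228.44.240/28 (H6) depth=28
  lookup 198.142.89.76: bits 1 walk d0:-→d1:- -> no-route

== LOOKUPS ==
["H3","H0","H6","H5","H6","H2","H0","H2","H3","H5","H2","no-route"]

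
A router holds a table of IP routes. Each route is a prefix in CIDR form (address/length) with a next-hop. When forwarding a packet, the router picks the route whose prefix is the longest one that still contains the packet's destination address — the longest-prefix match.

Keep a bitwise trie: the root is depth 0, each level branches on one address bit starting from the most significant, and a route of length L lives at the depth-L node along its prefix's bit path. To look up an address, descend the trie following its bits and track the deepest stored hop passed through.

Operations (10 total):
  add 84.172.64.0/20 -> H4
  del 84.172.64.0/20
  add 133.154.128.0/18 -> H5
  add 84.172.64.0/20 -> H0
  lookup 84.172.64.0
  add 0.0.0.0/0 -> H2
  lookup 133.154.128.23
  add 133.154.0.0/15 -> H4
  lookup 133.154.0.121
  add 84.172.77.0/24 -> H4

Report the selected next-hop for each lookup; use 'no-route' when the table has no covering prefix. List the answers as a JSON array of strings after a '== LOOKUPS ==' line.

Trace:
  + 84.172.64.0/20 (H4) depth=20
  del 84.172.64.0/20 (clear depth 20)
  + 133.154.128.0/18 (H5) depth=18
  + 84.172.64.0/20 (H0) depth=20
  lookup 84.172.64.0: bits 01010100101011000100 walk d0:-→d1:-→d2:-→d3:-→d4:-→d5:-→d6:-→d7:-→d8:-→d9:-→d10:-→d11:-→d12:-→d13:-→d14:-→d15:-→d16:-→d17:-→d18:-→d19:-→d20:H0 -> H0
  + 0.0.0.0/0 (H2) depth=0
  lookup 133.154.128.23: bits 100001011001101010 walk d0:H2→d1:-→d2:-→d3:-→d4:-→d5:-→d6:-→d7:-→d8:-→d9:-→d10:-→d11:-→d12:-→d13:-→d14:-→d15:-→d16:-→d17:-→d18:H5 -> H5
  + 133.154.0.0/15 (H4) depth=15
  lookup 133.154.0.121: bits 1000010110011010 walk d0:H2→d1:-→d2:-→d3:-→d4:-→d5:-→d6:-→d7:-→d8:-→d9:-→d10:-→d11:-→d12:-→d13:-→d14:-→d15:H4→d16:- -> H4
  + 84.172.77.0/24 (H4) depth=24

== LOOKUPS ==
["H0","H5","H4"]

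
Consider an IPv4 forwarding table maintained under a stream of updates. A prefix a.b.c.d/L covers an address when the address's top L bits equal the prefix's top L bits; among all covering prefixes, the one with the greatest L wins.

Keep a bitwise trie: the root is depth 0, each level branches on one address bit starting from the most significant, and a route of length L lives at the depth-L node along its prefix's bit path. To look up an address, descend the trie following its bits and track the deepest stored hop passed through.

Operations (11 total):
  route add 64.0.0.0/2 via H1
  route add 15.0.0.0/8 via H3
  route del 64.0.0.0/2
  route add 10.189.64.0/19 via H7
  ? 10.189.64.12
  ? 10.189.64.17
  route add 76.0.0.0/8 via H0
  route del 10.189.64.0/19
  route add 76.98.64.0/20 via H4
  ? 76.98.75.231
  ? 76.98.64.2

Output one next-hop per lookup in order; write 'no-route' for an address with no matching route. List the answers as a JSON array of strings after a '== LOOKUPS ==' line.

Trace:
  add 64.0.0.0/2 -> H1 at depth 2
  add 15.0.0.0/8 -> H3 at depth 8
  - 64.0.0.0/2 clear@2
  add 10.189.64.0/19 -> H7 at depth 19
  ? 10.189.64.12  path d0:-→d1:-→d2:-→d3:-→d4:-→d5:-→d6:-→d7:-→d8:-→d9:-→d10:-→d11:-→d12:-→d13:-→d14:-→d15:-→d16:-→d17:-→d18:-→d19:H7  best=H7
  ? 10.189.64.17  path d0:-→d1:-→d2:-→d3:-→d4:-→d5:-→d6:-→d7:-→d8:-→d9:-→d10:-→d11:-→d12:-→d13:-→d14:-→d15:-→d16:-→d17:-→d18:-→d19:H7  best=H7
  add 76.0.0.0/8 -> H0 at depth 8
  - 10.189.64.0/19 clear@19
  add 76.98.64.0/20 -> H4 at depth 20
  ? 76.98.75.231  path d0:-→d1:-→d2:-→d3:-→d4:-→d5:-→d6:-→d7:-→d8:H0→d9:-→d10:-→d11:-→d12:-→d13:-→d14:-→d15:-→d16:-→d17:-→d18:-→d19:-→d20:H4  best=H4
  ? 76.98.64.2  path d0:-→d1:-→d2:-→d3:-→d4:-→d5:-→d6:-→d7:-→d8:H0→d9:-→d10:-→d11:-→d12:-→d13:-→d14:-→d15:-→d16:-→d17:-→d18:-→d19:-→d20:H4  best=H4

== LOOKUPS ==
["H7","H7","H4","H4"]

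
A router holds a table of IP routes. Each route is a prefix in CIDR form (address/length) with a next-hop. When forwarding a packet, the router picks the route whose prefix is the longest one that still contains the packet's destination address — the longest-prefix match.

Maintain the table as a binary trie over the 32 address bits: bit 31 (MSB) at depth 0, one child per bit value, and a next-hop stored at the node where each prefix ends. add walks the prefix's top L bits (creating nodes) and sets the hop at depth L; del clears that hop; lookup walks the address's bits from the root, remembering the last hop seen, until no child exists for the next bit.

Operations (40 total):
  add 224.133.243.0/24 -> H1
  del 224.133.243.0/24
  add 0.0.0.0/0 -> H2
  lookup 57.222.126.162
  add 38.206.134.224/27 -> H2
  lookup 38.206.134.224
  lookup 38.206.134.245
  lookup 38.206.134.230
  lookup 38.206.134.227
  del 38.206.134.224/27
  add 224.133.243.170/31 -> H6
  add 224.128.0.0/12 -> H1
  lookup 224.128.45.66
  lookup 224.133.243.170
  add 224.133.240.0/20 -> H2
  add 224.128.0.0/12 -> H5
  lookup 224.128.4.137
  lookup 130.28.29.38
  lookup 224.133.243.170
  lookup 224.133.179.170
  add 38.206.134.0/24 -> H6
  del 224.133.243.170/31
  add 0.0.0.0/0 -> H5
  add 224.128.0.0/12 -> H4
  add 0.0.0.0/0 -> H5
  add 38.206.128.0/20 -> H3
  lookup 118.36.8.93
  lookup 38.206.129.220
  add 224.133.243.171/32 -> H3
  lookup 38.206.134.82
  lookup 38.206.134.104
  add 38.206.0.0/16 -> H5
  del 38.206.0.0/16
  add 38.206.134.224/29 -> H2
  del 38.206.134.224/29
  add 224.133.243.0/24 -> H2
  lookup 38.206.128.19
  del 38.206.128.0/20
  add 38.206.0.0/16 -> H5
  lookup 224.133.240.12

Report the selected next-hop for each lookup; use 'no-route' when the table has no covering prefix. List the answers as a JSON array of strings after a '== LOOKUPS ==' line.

Trace:
  + 224.133.243.0/24 (H1) depth=24
  - 224.133.243.0/24 clear@24
  + 0.0.0.0/0 (H2) depth=0
  ? 57.222.126.162  path d0:H2  best=H2
  + 38.206.134.224/27 (H2) depth=27
  ? 38.206.134.224  path d0:H2→d1:-→d2:-→d3:-→d4:-→d5:-→d6:-→d7:-→d8:-→d9:-→d10:-→d11:-→d12:-→d13:-→d14:-→d15:-→d16:-→d17:-→d18:-→d19:-→d20:-→d21:-→d22:-→d23:-→d24:-→d25:-→d26:-→d27:H2  best=H2
  ? 38.206.134.245  path d0:H2→d1:-→d2:-→d3:-→d4:-→d5:-→d6:-→d7:-→d8:-→d9:-→d10:-→d11:-→d12:-→d13:-→d14:-→d15:-→d16:-→d17:-→d18:-→d19:-→d20:-→d21:-→d22:-→d23:-→d24:-→d25:-→d26:-→d27:H2  best=H2
  ? 38.206.134.230  path d0:H2→d1:-→d2:-→d3:-→d4:-→d5:-→d6:-→d7:-→d8:-→d9:-→d10:-→d11:-→d12:-→d13:-→d14:-→d15:-→d16:-→d17:-→d18:-→d19:-→d20:-→d21:-→d22:-→d23:-→d24:-→d25:-→d26:-→d27:H2  best=H2
  ? 38.206.134.227  path d0:H2→d1:-→d2:-→d3:-→d4:-→d5:-→d6:-→d7:-→d8:-→d9:-→d10:-→d11:-→d12:-→d13:-→d14:-→d15:-→d16:-→d17:-→d18:-→d19:-→d20:-→d21:-→d22:-→d23:-→d24:-→d25:-→d26:-→d27:H2  best=H2
  - 38.206.134.224/27 clear@27
  + 224.133.243.170/31 (H6) depth=31
  + 224.128.0.0/12 (H1) depth=12
  ? 224.128.45.66  path d0:H2→d1:-→d2:-→d3:-→d4:-→d5:-→d6:-→d7:-→d8:-→d9:-→d10:-→d11:-→d12:H1→d13:-  best=H1
  ? 224.133.243.170  path d0:H2→d1:-→d2:-→d3:-→d4:-→d5:-→d6:-→d7:-→d8:-→d9:-→d10:-→d11:-→d12:H1→d13:-→d14:-→d15:-→d16:-→d17:-→d18:-→d19:-→d20:-→d21:-→d22:-→d23:-→d24:-→d25:-→d26:-→d27:-→d28:-→d29:-→d30:-→d31:H6  best=H6
  + 224.133.240.0/20 (H2) depth=20
  + 224.128.0.0/12 (H5) depth=12
  ? 224.128.4.137  path d0:H2→d1:-→d2:-→d3:-→d4:-→d5:-→d6:-→d7:-→d8:-→d9:-→d10:-→d11:-→d12:H5→d13:-  best=H5
  ? 130.28.29.38  path d0:H2→d1:-  best=H2
  ? 224.133.243.170  path d0:H2→d1:-→d2:-→d3:-→d4:-→d5:-→d6:-→d7:-→d8:-→d9:-→d10:-→d11:-→d12:H5→d13:-→d14:-→d15:-→d16:-→d17:-→d18:-→d19:-→d20:H2→d21:-→d22:-→d23:-→d24:-→d25:-→d26:-→d27:-→d28:-→d29:-→d30:-→d31:H6  best=H6
  ? 224.133.179.170  path d0:H2→d1:-→d2:-→d3:-→d4:-→d5:-→d6:-→d7:-→d8:-→d9:-→d10:-→d11:-→d12:H5→d13:-→d14:-→d15:-→d16:-→d17:-  best=H5
  + 38.206.134.0/24 (H6) depth=24
  - 224.133.243.170/31 clear@31
  + 0.0.0.0/0 (H5) depth=0
  + 224.128.0.0/12 (H4) depth=12
  + 0.0.0.0/0 (H5) depth=0
  + 38.206.128.0/20 (H3) depth=20
  ? 118.36.8.93  path d0:H5→d1:-  best=H5
  ? 38.206.129.220  path d0:H5→d1:-→d2:-→d3:-→d4:-→d5:-→d6:-→d7:-→d8:-→d9:-→d10:-→d11:-→d12:-→d13:-→d14:-→d15:-→d16:-→d17:-→d18:-→d19:-→d20:H3→d21:-  best=H3
  + 224.133.243.171/32 (H3) depth=32
  ? 38.206.134.82  path d0:H5→d1:-→d2:-→d3:-→d4:-→d5:-→d6:-→d7:-→d8:-→d9:-→d10:-→d11:-→d12:-→d13:-→d14:-→d15:-→d16:-→d17:-→d18:-→d19:-→d20:H3→d21:-→d22:-→d23:-→d24:H6  best=H6
  ? 38.206.134.104  path d0:H5→d1:-→d2:-→d3:-→d4:-→d5:-→d6:-→d7:-→d8:-→d9:-→d10:-→d11:-→d12:-→d13:-→d14:-→d15:-→d16:-→d17:-→d18:-→d19:-→d20:H3→d21:-→d22:-→d23:-→d24:H6  best=H6
  + 38.206.0.0/16 (H5) depth=16
  - 38.206.0.0/16 clear@16
  + 38.206.134.224/29 (H2) depth=29
  - 38.206.134.224/29 clear@29
  + 224.133.243.0/24 (H2) depth=24
  ? 38.206.128.19  path d0:H5→d1:-→d2:-→d3:-→d4:-→d5:-→d6:-→d7:-→d8:-→d9:-→d10:-→d11:-→d12:-→d13:-→d14:-→d15:-→d16:-→d17:-→d18:-→d19:-→d20:H3→d21:-  best=H3
  - 38.206.128.0/20 clear@20
  + 38.206.0.0/16 (H5) depth=16
  ? 224.133.240.12  path d0:H5→d1:-→d2:-→d3:-→d4:-→d5:-→d6:-→d7:-→d8:-→d9:-→d10:-→d11:-→d12:H4→d13:-→d14:-→d15:-→d16:-→d17:-→d18:-→d19:-→d20:H2→d21:-→d22:-  best=H2

== LOOKUPS ==
["H2","H2","H2","H2","H2","H1","H6","H5","H2","H6","H5","H5","H3","H6","H6","H3","H2"]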